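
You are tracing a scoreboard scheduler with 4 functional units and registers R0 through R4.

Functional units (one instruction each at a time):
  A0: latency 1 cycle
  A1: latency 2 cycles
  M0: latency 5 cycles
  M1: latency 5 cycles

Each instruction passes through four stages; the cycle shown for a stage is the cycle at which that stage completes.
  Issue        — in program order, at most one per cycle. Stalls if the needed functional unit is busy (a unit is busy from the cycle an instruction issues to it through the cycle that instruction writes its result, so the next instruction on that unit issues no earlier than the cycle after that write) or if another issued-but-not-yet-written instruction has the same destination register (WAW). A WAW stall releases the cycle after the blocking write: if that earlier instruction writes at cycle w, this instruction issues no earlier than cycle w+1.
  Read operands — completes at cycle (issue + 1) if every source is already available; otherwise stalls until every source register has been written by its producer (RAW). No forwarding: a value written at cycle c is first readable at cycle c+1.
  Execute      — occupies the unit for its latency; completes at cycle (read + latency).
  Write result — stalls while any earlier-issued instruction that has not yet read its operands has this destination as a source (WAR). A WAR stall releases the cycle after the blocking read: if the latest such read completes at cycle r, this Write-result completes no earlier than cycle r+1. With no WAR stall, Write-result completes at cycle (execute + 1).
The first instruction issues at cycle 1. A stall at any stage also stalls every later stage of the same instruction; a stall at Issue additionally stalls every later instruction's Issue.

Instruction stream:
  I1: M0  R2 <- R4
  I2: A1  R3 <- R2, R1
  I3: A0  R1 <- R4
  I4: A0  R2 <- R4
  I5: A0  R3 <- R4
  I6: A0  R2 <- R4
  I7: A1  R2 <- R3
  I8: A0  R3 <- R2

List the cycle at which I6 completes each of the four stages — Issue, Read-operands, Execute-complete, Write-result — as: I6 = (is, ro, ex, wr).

I6 = (19, 20, 21, 22)

I1  is:1  ro:2  ex:7  wr:8
I2  is:2  ro:9  ex:11  wr:12  — RAW R2: wait I1 write@8
I3  is:3  ro:4  ex:5  wr:10  — WAR R1: wait I2 read@9
I4  is:11  ro:12  ex:13  wr:14  — struct: A0 busy until I3 writes@10
I5  is:15  ro:16  ex:17  wr:18  — struct: A0 busy until I4 writes@14
I6  is:19  ro:20  ex:21  wr:22  — struct: A0 busy until I5 writes@18
I7  is:23  ro:24  ex:26  wr:27  — WAW R2: wait I6 write@22
I8  is:24  ro:28  ex:29  wr:30  — RAW R2: wait I7 write@27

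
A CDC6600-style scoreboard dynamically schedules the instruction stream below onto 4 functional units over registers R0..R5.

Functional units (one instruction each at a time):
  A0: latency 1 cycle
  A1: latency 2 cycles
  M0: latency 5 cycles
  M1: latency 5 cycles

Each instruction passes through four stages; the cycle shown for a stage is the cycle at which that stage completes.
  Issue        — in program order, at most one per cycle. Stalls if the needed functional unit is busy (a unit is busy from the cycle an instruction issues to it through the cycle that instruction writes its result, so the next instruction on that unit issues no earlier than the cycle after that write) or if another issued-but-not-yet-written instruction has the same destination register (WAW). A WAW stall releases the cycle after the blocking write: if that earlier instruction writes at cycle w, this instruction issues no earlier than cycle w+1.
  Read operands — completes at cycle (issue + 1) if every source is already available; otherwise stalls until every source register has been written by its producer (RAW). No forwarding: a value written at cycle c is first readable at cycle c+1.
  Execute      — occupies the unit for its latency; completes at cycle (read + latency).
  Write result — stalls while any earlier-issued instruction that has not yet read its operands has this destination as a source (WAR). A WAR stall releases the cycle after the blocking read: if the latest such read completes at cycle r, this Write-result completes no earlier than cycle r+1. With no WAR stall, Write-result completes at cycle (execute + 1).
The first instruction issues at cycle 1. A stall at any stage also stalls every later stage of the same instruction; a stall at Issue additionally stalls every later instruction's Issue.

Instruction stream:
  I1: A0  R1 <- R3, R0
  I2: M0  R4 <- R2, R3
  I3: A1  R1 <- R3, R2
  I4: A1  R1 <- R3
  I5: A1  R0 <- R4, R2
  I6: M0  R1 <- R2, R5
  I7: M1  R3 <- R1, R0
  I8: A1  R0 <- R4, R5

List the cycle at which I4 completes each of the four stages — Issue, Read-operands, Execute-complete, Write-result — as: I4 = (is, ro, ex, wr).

I4 = (10, 11, 13, 14)

cycle 1: I1 issues→A0
cycle 2: I1 reads; I2 issues→M0
cycle 3: I1 exec-done; I2 reads
cycle 4: I1 writes R1
cycle 5: I3 issues→A1
cycle 6: I3 reads
cycle 8: I2 exec-done; I3 exec-done
cycle 9: I2 writes R4; I3 writes R1
cycle 10: I4 issues→A1
cycle 11: I4 reads
cycle 13: I4 exec-done
cycle 14: I4 writes R1
cycle 15: I5 issues→A1
cycle 16: I5 reads; I6 issues→M0
cycle 17: I6 reads; I7 issues→M1
cycle 18: I5 exec-done
cycle 19: I5 writes R0
cycle 20: I8 issues→A1
cycle 21: I8 reads
cycle 22: I6 exec-done
cycle 23: I6 writes R1; I8 exec-done
cycle 24: I7 reads
cycle 25: I8 writes R0
cycle 29: I7 exec-done
cycle 30: I7 writes R3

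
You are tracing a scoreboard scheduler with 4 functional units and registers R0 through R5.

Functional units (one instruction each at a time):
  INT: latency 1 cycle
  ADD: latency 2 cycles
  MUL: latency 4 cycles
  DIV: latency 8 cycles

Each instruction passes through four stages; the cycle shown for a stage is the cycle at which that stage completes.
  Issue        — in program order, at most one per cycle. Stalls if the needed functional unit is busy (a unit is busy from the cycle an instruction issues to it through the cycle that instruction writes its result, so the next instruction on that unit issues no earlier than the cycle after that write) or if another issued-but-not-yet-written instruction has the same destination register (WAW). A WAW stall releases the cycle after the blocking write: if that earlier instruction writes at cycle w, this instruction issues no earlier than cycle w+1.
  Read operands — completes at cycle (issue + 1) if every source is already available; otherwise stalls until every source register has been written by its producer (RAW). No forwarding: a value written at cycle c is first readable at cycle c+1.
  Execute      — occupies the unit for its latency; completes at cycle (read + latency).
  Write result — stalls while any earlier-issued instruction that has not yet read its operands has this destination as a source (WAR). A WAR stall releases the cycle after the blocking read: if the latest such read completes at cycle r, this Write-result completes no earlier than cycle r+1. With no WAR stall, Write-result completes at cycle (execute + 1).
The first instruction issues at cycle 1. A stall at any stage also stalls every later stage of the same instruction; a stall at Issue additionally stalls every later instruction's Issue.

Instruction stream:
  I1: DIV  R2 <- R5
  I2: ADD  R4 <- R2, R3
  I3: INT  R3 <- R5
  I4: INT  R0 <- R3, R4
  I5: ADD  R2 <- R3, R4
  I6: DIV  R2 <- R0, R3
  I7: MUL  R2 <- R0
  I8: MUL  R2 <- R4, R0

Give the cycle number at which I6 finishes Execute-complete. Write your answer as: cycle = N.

I1 -> (1, 2, 10, 11)
I2 -> (2, 12, 14, 15)  // RAW R2: wait I1 write@11
I3 -> (3, 4, 5, 13)  // WAR R3: wait I2 read@12
I4 -> (14, 16, 17, 18)  // struct: INT busy until I3 writes@13, RAW R4: wait I2 write@15
I5 -> (16, 17, 19, 20)  // struct: ADD busy until I2 writes@15
I6 -> (21, 22, 30, 31)  // WAW R2: wait I5 write@20
I7 -> (32, 33, 37, 38)  // WAW R2: wait I6 write@31
I8 -> (39, 40, 44, 45)  // struct: MUL busy until I7 writes@38

cycle = 30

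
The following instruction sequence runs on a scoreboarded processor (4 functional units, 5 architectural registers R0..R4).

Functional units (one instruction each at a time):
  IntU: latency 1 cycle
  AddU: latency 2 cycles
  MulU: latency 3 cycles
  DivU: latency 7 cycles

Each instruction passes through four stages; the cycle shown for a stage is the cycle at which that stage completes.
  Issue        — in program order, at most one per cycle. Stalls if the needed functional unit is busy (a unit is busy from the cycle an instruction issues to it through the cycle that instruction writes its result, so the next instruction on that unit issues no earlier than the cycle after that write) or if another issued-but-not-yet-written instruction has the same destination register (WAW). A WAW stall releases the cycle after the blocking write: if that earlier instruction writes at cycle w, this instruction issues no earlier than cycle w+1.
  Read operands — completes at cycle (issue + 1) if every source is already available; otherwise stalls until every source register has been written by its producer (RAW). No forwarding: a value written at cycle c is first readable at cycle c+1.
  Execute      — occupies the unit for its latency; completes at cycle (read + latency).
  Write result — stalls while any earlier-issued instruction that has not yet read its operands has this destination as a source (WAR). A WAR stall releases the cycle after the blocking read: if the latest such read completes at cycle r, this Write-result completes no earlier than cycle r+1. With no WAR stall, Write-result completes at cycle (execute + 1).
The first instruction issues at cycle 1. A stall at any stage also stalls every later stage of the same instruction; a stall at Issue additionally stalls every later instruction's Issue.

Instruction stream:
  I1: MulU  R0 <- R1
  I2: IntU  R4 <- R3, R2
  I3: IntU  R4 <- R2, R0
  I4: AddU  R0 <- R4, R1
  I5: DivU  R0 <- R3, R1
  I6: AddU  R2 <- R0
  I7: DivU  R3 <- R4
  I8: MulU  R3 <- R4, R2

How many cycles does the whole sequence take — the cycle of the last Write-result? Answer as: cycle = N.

cycle = 39

t=1  I1→MulU
t=2  I1 RO · I2→IntU
t=3  I2 RO
t=4  I2 EX
t=5  I1 EX · I2 WR R4
t=6  I1 WR R0 · I3→IntU
t=7  I3 RO · I4→AddU
t=8  I3 EX
t=9  I3 WR R4
t=10  I4 RO
t=12  I4 EX
t=13  I4 WR R0
t=14  I5→DivU
t=15  I5 RO · I6→AddU
t=22  I5 EX
t=23  I5 WR R0
t=24  I6 RO · I7→DivU
t=25  I7 RO
t=26  I6 EX
t=27  I6 WR R2
t=32  I7 EX
t=33  I7 WR R3
t=34  I8→MulU
t=35  I8 RO
t=38  I8 EX
t=39  I8 WR R3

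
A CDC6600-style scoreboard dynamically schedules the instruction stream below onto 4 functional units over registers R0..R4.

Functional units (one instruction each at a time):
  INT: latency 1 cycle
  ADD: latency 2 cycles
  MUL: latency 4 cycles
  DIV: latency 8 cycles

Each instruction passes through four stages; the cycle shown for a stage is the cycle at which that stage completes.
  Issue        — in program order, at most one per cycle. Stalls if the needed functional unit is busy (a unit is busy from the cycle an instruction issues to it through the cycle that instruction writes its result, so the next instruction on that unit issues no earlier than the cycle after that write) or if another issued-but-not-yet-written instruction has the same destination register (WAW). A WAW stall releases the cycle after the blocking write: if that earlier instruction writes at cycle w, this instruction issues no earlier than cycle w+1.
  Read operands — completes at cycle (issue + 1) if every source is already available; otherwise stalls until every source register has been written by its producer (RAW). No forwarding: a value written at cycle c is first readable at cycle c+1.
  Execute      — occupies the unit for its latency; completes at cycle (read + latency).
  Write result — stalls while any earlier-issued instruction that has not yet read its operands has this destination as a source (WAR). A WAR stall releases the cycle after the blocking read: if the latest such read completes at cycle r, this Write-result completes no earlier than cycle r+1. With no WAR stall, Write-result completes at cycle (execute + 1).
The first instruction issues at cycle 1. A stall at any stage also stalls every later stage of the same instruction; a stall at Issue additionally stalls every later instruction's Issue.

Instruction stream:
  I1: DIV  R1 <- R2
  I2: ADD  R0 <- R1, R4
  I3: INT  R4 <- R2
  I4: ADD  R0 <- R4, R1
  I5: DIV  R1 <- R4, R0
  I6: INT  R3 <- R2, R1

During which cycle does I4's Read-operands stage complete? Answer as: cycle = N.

cycle = 17

cycle 1: I1 dispatched to DIV
cycle 2: I1 operands ready · I2 dispatched to ADD
cycle 3: I3 dispatched to INT
cycle 4: I3 operands ready
cycle 5: I3 complete
cycle 10: I1 complete
cycle 11: R1←I1
cycle 12: I2 operands ready
cycle 13: R4←I3
cycle 14: I2 complete
cycle 15: R0←I2
cycle 16: I4 dispatched to ADD
cycle 17: I4 operands ready · I5 dispatched to DIV
cycle 18: I6 dispatched to INT
cycle 19: I4 complete
cycle 20: R0←I4
cycle 21: I5 operands ready
cycle 29: I5 complete
cycle 30: R1←I5
cycle 31: I6 operands ready
cycle 32: I6 complete
cycle 33: R3←I6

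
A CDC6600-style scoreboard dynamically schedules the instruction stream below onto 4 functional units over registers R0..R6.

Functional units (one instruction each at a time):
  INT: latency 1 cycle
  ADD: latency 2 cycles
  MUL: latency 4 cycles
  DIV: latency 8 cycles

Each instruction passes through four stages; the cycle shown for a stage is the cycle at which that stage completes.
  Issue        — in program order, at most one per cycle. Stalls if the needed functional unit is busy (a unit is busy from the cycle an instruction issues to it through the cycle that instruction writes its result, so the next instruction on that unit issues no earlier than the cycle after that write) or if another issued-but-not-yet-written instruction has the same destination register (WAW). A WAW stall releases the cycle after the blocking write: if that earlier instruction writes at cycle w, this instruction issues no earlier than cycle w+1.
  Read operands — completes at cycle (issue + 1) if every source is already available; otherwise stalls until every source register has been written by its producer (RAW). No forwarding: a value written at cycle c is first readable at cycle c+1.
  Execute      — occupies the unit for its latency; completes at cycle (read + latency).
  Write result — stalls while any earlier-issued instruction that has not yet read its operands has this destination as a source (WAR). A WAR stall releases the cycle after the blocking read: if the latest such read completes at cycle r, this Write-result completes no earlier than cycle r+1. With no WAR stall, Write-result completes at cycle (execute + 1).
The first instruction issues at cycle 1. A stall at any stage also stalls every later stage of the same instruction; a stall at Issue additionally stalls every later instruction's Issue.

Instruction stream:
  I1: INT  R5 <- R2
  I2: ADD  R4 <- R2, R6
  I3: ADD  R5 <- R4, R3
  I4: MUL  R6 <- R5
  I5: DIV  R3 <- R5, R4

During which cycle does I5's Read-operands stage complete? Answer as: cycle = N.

cycle = 12

1) issue 1, read 2, done 3, write 4
2) issue 2, read 3, done 5, write 6
3) issue 7, read 8, done 10, write 11  <struct: ADD busy until I2 writes@6>
4) issue 8, read 12, done 16, write 17  <RAW R5: wait I3 write@11>
5) issue 9, read 12, done 20, write 21  <RAW R5: wait I3 write@11>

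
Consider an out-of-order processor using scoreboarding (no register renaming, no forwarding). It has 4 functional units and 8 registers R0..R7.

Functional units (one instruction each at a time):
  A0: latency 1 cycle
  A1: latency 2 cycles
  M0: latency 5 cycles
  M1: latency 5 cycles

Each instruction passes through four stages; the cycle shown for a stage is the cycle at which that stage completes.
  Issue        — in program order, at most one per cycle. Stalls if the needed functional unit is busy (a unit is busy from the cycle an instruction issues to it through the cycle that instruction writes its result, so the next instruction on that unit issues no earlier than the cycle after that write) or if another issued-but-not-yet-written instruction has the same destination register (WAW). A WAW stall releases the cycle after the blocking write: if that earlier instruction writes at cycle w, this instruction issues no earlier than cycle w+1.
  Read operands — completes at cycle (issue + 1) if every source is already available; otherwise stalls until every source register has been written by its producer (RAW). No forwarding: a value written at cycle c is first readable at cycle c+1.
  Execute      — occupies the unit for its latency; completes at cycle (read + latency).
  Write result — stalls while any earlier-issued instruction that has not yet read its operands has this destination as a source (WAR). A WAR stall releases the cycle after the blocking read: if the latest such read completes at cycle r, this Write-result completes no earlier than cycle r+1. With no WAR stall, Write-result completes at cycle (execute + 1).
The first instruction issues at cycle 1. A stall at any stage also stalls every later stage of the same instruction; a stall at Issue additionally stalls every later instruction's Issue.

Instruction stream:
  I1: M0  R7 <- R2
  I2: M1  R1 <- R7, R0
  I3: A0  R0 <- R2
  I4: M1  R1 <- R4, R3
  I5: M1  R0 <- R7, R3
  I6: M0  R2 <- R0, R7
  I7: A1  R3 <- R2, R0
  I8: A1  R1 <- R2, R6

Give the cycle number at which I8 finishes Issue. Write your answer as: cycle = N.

cycle = 43

  I1 | 1 | 2 | 7 | 8
  I2 | 2 | 9 | 14 | 15   RAW R7: wait I1 write@8
  I3 | 3 | 4 | 5 | 10   WAR R0: wait I2 read@9
  I4 | 16 | 17 | 22 | 23   struct: M1 busy until I2 writes@15
  I5 | 24 | 25 | 30 | 31   struct: M1 busy until I4 writes@23
  I6 | 25 | 32 | 37 | 38   RAW R0: wait I5 write@31
  I7 | 26 | 39 | 41 | 42   RAW R2: wait I6 write@38
  I8 | 43 | 44 | 46 | 47   struct: A1 busy until I7 writes@42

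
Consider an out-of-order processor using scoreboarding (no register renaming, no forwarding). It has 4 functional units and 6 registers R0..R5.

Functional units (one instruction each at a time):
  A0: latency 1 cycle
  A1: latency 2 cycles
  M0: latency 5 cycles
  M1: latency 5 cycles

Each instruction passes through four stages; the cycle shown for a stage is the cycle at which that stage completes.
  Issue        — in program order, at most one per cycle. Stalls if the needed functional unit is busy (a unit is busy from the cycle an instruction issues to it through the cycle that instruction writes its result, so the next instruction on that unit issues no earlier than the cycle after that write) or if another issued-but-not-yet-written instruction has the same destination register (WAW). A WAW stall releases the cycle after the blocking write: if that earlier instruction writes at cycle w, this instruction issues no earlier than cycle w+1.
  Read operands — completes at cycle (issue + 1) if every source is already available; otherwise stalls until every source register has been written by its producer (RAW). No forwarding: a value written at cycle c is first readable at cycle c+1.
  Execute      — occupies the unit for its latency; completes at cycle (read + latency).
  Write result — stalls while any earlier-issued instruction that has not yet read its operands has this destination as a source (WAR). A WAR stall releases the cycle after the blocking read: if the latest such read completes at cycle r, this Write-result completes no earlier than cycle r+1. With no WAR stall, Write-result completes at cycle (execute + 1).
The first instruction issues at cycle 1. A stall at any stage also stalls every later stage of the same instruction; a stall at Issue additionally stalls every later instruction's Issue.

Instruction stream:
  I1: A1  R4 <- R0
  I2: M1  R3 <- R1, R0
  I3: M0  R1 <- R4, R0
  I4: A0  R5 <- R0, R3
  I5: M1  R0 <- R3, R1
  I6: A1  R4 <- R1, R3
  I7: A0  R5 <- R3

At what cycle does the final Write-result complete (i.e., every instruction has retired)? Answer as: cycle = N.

[1] issue I1 (A1)
[2] I1 read-ops; issue I2 (M1)
[3] I2 read-ops; issue I3 (M0)
[4] I1 finished on A1; issue I4 (A0)
[5] I1→R4
[6] I3 read-ops
[8] I2 finished on M1
[9] I2→R3
[10] I4 read-ops; issue I5 (M1)
[11] I3 finished on M0; I4 finished on A0; issue I6 (A1)
[12] I3→R1; I4→R5
[13] I5 read-ops; I6 read-ops; issue I7 (A0)
[14] I7 read-ops
[15] I6 finished on A1; I7 finished on A0
[16] I6→R4; I7→R5
[18] I5 finished on M1
[19] I5→R0

cycle = 19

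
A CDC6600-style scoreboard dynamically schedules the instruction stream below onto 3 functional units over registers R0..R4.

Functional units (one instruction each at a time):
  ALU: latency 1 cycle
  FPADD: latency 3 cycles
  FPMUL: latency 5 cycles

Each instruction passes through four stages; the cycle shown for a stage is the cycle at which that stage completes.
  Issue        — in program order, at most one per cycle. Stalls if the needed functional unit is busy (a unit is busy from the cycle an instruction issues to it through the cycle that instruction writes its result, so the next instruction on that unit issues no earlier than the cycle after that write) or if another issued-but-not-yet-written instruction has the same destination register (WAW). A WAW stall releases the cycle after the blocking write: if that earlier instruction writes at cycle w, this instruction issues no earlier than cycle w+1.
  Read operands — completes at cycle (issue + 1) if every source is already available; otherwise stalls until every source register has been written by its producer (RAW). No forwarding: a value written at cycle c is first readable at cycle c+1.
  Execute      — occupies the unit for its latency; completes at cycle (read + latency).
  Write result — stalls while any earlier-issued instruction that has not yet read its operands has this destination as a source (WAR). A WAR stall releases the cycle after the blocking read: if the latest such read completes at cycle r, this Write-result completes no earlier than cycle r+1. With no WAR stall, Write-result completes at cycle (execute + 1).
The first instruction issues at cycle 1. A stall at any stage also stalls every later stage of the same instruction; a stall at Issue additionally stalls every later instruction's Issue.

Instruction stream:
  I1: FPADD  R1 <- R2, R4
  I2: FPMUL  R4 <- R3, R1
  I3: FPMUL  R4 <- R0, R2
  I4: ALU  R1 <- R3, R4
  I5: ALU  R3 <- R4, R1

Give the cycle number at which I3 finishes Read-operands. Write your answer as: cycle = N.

c1: I1 issues→FPADD
c2: I1 reads; I2 issues→FPMUL
c5: I1 exec-done
c6: I1 writes R1
c7: I2 reads
c12: I2 exec-done
c13: I2 writes R4
c14: I3 issues→FPMUL
c15: I3 reads; I4 issues→ALU
c20: I3 exec-done
c21: I3 writes R4
c22: I4 reads
c23: I4 exec-done
c24: I4 writes R1
c25: I5 issues→ALU
c26: I5 reads
c27: I5 exec-done
c28: I5 writes R3

cycle = 15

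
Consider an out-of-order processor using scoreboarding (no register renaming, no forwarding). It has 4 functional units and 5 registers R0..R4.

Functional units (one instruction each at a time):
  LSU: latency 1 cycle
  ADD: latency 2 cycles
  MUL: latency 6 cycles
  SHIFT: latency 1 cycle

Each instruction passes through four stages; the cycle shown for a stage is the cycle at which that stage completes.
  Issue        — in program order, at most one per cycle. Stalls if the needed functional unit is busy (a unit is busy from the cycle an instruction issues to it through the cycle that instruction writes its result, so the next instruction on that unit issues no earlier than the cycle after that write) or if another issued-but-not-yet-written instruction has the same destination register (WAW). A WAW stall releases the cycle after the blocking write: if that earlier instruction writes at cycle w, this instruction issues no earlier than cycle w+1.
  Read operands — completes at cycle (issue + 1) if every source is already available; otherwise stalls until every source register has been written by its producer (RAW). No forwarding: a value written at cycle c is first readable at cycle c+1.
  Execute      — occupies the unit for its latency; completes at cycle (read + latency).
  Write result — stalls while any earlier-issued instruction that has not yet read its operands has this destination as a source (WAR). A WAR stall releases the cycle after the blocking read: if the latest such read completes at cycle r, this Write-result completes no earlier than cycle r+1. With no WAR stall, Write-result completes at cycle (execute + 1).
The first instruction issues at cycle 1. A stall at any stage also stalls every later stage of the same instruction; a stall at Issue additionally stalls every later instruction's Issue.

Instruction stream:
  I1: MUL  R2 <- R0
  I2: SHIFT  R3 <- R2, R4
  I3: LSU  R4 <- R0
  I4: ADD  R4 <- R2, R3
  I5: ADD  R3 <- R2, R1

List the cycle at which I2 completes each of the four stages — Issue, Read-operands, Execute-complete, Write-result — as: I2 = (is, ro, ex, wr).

c1: I1 issues→MUL
c2: I1 reads · I2 issues→SHIFT
c3: I3 issues→LSU
c4: I3 reads
c5: I3 exec-done
c8: I1 exec-done
c9: I1 writes R2
c10: I2 reads
c11: I2 exec-done · I3 writes R4
c12: I2 writes R3 · I4 issues→ADD
c13: I4 reads
c15: I4 exec-done
c16: I4 writes R4
c17: I5 issues→ADD
c18: I5 reads
c20: I5 exec-done
c21: I5 writes R3

I2 = (2, 10, 11, 12)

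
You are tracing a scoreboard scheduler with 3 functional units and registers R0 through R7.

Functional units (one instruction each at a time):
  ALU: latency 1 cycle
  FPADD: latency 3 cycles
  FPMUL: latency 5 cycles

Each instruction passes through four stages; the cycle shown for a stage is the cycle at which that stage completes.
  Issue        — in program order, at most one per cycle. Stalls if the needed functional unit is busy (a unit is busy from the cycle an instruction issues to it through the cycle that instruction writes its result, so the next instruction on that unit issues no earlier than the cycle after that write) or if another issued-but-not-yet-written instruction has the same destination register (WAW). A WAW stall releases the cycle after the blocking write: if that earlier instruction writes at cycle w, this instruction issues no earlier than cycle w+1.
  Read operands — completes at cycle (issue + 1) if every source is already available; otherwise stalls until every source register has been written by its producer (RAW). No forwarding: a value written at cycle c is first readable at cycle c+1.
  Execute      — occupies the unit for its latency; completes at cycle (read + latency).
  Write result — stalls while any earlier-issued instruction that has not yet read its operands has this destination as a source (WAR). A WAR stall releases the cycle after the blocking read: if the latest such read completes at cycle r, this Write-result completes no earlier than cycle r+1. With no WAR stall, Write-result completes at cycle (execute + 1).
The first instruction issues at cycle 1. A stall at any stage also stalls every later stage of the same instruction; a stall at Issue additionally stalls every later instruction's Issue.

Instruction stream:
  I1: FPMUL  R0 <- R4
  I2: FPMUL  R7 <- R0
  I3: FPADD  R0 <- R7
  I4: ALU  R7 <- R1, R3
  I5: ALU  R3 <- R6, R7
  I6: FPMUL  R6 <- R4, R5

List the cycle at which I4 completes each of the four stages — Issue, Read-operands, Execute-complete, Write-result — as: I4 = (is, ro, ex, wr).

[1] issue I1 (FPMUL)
[2] I1 read-ops
[7] I1 finished on FPMUL
[8] I1→R0
[9] issue I2 (FPMUL)
[10] I2 read-ops · issue I3 (FPADD)
[15] I2 finished on FPMUL
[16] I2→R7
[17] I3 read-ops · issue I4 (ALU)
[18] I4 read-ops
[19] I4 finished on ALU
[20] I3 finished on FPADD · I4→R7
[21] I3→R0 · issue I5 (ALU)
[22] I5 read-ops · issue I6 (FPMUL)
[23] I5 finished on ALU · I6 read-ops
[24] I5→R3
[28] I6 finished on FPMUL
[29] I6→R6

I4 = (17, 18, 19, 20)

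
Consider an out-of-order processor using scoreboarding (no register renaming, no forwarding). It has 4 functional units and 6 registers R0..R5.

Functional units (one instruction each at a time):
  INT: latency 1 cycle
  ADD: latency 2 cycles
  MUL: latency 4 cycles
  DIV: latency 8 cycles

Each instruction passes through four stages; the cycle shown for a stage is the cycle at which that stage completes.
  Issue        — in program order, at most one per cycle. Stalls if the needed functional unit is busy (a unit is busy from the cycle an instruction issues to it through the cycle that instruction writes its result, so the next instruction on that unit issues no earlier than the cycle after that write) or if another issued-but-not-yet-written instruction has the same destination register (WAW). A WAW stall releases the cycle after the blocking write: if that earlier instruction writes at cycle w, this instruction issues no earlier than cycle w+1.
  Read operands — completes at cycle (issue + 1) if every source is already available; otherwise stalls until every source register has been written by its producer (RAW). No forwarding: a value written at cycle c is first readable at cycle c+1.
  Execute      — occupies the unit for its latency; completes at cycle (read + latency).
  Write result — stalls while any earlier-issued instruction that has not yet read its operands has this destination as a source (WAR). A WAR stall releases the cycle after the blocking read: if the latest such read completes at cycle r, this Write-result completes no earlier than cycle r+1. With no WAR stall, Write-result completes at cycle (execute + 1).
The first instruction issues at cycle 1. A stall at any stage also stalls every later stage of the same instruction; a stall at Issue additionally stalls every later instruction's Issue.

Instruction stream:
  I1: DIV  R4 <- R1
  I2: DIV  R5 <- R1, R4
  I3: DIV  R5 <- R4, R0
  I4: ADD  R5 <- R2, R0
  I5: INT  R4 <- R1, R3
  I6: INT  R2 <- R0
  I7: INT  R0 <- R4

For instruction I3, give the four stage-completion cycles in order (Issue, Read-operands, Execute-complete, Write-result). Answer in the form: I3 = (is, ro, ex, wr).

1) issue 1, read 2, done 10, write 11
2) issue 12, read 13, done 21, write 22  <struct: DIV busy until I1 writes@11>
3) issue 23, read 24, done 32, write 33  <struct: DIV busy until I2 writes@22>
4) issue 34, read 35, done 37, write 38  <WAW R5: wait I3 write@33>
5) issue 35, read 36, done 37, write 38
6) issue 39, read 40, done 41, write 42  <struct: INT busy until I5 writes@38>
7) issue 43, read 44, done 45, write 46  <struct: INT busy until I6 writes@42>

I3 = (23, 24, 32, 33)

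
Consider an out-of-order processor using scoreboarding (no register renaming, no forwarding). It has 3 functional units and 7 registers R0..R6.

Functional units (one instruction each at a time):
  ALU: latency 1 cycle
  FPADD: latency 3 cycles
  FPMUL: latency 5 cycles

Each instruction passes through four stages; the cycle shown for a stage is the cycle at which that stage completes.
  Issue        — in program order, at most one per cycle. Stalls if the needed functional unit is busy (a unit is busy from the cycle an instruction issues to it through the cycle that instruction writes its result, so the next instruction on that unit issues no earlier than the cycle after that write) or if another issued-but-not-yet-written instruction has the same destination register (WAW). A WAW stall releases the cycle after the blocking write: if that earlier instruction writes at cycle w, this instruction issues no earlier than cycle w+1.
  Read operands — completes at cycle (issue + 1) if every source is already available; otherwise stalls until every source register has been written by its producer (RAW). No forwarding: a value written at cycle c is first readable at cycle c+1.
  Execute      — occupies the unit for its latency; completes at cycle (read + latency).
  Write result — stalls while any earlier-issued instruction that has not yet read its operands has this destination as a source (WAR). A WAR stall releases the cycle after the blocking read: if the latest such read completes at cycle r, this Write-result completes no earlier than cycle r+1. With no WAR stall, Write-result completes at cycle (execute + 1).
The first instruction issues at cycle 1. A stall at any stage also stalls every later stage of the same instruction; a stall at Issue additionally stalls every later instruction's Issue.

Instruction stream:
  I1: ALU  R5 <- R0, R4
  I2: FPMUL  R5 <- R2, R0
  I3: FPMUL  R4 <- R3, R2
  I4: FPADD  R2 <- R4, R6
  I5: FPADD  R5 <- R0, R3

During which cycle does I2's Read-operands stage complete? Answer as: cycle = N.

  I1 | 1 | 2 | 3 | 4
  I2 | 5 | 6 | 11 | 12   WAW R5: wait I1 write@4
  I3 | 13 | 14 | 19 | 20   struct: FPMUL busy until I2 writes@12
  I4 | 14 | 21 | 24 | 25   RAW R4: wait I3 write@20
  I5 | 26 | 27 | 30 | 31   struct: FPADD busy until I4 writes@25

cycle = 6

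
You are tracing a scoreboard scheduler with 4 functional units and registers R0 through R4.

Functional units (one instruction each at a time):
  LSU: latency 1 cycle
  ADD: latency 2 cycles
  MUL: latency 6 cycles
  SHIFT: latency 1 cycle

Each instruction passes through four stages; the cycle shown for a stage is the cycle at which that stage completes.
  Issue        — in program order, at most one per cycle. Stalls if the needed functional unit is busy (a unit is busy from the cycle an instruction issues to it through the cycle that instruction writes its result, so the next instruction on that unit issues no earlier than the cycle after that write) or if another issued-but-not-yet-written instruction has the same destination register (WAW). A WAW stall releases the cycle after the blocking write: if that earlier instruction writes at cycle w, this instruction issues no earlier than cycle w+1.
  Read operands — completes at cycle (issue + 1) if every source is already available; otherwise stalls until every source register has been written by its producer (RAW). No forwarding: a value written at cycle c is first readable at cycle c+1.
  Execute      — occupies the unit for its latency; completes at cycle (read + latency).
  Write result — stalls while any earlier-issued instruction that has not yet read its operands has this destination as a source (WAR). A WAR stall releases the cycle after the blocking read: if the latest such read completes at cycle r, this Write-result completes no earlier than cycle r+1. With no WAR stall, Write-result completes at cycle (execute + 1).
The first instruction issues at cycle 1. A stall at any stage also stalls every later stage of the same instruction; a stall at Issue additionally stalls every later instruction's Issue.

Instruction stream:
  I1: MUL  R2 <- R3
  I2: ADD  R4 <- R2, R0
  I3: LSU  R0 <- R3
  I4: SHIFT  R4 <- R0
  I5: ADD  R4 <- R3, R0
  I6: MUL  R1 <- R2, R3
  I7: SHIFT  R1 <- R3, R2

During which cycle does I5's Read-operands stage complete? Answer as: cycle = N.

cycle 1: issue I1 (MUL)
cycle 2: I1 read-ops; issue I2 (ADD)
cycle 3: issue I3 (LSU)
cycle 4: I3 read-ops
cycle 5: I3 finished on LSU
cycle 8: I1 finished on MUL
cycle 9: I1→R2
cycle 10: I2 read-ops
cycle 11: I3→R0
cycle 12: I2 finished on ADD
cycle 13: I2→R4
cycle 14: issue I4 (SHIFT)
cycle 15: I4 read-ops
cycle 16: I4 finished on SHIFT
cycle 17: I4→R4
cycle 18: issue I5 (ADD)
cycle 19: I5 read-ops; issue I6 (MUL)
cycle 20: I6 read-ops
cycle 21: I5 finished on ADD
cycle 22: I5→R4
cycle 26: I6 finished on MUL
cycle 27: I6→R1
cycle 28: issue I7 (SHIFT)
cycle 29: I7 read-ops
cycle 30: I7 finished on SHIFT
cycle 31: I7→R1

cycle = 19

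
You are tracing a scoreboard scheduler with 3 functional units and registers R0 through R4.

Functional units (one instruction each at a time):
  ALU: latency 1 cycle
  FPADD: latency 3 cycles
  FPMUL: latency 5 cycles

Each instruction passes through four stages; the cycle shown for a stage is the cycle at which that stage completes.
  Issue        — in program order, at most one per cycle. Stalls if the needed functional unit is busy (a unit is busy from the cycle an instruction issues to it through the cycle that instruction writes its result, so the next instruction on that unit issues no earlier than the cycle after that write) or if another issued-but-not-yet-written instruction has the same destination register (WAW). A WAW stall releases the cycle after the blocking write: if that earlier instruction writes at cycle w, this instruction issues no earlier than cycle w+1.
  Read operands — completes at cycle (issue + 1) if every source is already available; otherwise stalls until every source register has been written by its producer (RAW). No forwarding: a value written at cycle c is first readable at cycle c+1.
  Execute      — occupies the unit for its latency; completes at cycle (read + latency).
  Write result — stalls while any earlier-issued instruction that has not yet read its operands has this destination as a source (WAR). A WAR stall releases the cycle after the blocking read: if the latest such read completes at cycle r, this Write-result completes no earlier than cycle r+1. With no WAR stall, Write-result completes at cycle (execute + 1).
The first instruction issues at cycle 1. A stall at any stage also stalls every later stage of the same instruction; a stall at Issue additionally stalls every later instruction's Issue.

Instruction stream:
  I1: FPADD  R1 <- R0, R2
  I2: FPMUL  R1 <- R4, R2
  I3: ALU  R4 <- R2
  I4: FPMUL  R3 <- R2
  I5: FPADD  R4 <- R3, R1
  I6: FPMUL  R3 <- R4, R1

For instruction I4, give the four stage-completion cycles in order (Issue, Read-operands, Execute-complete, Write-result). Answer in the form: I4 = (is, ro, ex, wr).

I4 = (15, 16, 21, 22)

I1  is:1  ro:2  ex:5  wr:6
I2  is:7  ro:8  ex:13  wr:14  — WAW R1: wait I1 write@6
I3  is:8  ro:9  ex:10  wr:11
I4  is:15  ro:16  ex:21  wr:22  — struct: FPMUL busy until I2 writes@14
I5  is:16  ro:23  ex:26  wr:27  — RAW R3: wait I4 write@22
I6  is:23  ro:28  ex:33  wr:34  — struct: FPMUL busy until I4 writes@22, RAW R4: wait I5 write@27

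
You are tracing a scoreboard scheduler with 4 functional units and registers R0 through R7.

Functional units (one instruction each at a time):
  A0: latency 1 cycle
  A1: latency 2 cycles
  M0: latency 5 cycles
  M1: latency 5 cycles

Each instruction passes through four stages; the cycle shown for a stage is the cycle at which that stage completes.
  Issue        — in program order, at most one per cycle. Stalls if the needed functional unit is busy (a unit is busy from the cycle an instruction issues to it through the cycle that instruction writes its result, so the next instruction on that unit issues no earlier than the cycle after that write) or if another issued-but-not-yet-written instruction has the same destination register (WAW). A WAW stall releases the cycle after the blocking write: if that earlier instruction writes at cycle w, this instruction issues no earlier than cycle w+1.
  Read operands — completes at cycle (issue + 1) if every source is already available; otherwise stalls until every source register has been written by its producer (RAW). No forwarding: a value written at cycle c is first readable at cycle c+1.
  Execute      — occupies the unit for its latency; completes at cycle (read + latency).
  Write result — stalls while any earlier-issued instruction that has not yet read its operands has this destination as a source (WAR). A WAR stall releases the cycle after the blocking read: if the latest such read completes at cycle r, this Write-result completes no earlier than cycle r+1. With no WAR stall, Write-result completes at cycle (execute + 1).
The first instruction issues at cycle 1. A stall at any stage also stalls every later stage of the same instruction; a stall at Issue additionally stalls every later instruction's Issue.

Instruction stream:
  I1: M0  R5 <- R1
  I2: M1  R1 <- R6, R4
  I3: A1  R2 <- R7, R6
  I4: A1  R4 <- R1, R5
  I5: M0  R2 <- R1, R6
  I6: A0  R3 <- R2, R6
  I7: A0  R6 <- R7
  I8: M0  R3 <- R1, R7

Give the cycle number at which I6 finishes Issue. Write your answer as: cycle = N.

c1: I1 issues→M0
c2: I1 reads, I2 issues→M1
c3: I2 reads, I3 issues→A1
c4: I3 reads
c6: I3 exec-done
c7: I1 exec-done, I3 writes R2
c8: I1 writes R5, I2 exec-done, I4 issues→A1
c9: I2 writes R1, I5 issues→M0
c10: I4 reads, I5 reads, I6 issues→A0
c12: I4 exec-done
c13: I4 writes R4
c15: I5 exec-done
c16: I5 writes R2
c17: I6 reads
c18: I6 exec-done
c19: I6 writes R3
c20: I7 issues→A0
c21: I7 reads, I8 issues→M0
c22: I7 exec-done, I8 reads
c23: I7 writes R6
c27: I8 exec-done
c28: I8 writes R3

cycle = 10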